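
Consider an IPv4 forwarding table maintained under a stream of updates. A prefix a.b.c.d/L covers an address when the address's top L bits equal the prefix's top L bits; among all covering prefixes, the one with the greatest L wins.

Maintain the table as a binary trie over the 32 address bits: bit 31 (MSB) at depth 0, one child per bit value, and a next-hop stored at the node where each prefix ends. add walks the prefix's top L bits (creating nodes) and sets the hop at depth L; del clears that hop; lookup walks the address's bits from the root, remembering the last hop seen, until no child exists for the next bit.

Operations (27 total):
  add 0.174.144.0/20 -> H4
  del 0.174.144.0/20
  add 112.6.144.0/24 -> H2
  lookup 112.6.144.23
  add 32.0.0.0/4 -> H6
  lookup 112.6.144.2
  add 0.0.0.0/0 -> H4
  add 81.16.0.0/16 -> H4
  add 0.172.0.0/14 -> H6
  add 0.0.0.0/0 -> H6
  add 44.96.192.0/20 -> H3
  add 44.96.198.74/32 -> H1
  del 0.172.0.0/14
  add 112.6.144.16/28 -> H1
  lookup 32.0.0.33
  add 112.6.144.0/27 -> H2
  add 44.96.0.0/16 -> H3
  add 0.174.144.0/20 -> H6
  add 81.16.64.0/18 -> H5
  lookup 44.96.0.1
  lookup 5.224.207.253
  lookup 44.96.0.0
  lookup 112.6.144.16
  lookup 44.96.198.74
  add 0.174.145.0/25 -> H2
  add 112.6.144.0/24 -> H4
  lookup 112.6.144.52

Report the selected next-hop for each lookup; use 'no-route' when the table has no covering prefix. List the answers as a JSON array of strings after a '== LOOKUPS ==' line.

Process each operation:
  + 0.174.144.0/20 (H4) depth=20
  - 0.174.144.0/20 clear@20
  + 112.6.144.0/24 (H2) depth=24
  lookup 112.6.144.23: bits 011100000000011010010000 walk d0:-→d1:-→d2:-→d3:-→d4:-→d5:-→d6:-→d7:-→d8:-→d9:-→d10:-→d11:-→d12:-→d13:-→d14:-→d15:-→d16:-→d17:-→d18:-→d19:-→d20:-→d21:-→d22:-→d23:-→d24:H2 -> H2
  + 32.0.0.0/4 (H6) depth=4
  lookup 112.6.144.2: bits 011100000000011010010000 walk d0:-→d1:-→d2:-→d3:-→d4:-→d5:-→d6:-→d7:-→d8:-→d9:-→d10:-→d11:-→d12:-→d13:-→d14:-→d15:-→d16:-→d17:-→d18:-→d19:-→d20:-→d21:-→d22:-→d23:-→d24:H2 -> H2
  + 0.0.0.0/0 (H4) depth=0
  + 81.16.0.0/16 (H4) depth=16
  + 0.172.0.0/14 (H6) depth=14
  + 0.0.0.0/0 (H6) depth=0
  + 44.96.192.0/20 (H3) depth=20
  + 44.96.198.74/32 (H1) depth=32
  - 0.172.0.0/14 clear@14
  + 112.6.144.16/28 (H1) depth=28
  lookup 32.0.0.33: bits 0010 walk d0:H6→d1:-→d2:-→d3:-→d4:H6 -> H6
  + 112.6.144.0/27 (H2) depth=27
  + 44.96.0.0/16 (H3) depth=16
  + 0.174.144.0/20 (H6) depth=20
  + 81.16.64.0/18 (H5) depth=18
  lookup 44.96.0.1: bits 0010110001100000 walk d0:H6→d1:-→d2:-→d3:-→d4:H6→d5:-→d6:-→d7:-→d8:-→d9:-→d10:-→d11:-→d12:-→d13:-→d14:-→d15:-→d16:H3 -> H3
  lookup 5.224.207.253: bits 00000 walk d0:H6→d1:-→d2:-→d3:-→d4:-→d5:- -> H6
  lookup 44.96.0.0: bits 0010110001100000 walk d0:H6→d1:-→d2:-→d3:-→d4:H6→d5:-→d6:-→d7:-→d8:-→d9:-→d10:-→d11:-→d12:-→d13:-→d14:-→d15:-→d16:H3 -> H3
  lookup 112.6.144.16: bits 0111000000000110100100000001 walk d0:H6→d1:-→d2:-→d3:-→d4:-→d5:-→d6:-→d7:-→d8:-→d9:-→d10:-→d11:-→d12:-→d13:-→d14:-→d15:-→d16:-→d17:-→d18:-→d19:-→d20:-→d21:-→d22:-→d23:-→d24:H2→d25:-→d26:-→d27:H2→d28:H1 -> H1
  lookup 44.96.198.74: bits 00101100011000001100011001001010 walk d0:H6→d1:-→d2:-→d3:-→d4:H6→d5:-→d6:-→d7:-→d8:-→d9:-→d10:-→d11:-→d12:-→d13:-→d14:-→d15:-→d16:H3→d17:-→d18:-→d19:-→d20:H3→d21:-→d22:-→d23:-→d24:-→d25:-→d26:-→d27:-→d28:-→d29:-→d30:-→d31:-→d32:H1 -> H1
  + 0.174.145.0/25 (H2) depth=25
  + 112.6.144.0/24 (H4) depth=24
  lookup 112.6.144.52: bits 01110000000001101001000000 walk d0:H6→d1:-→d2:-→d3:-→d4:-→d5:-→d6:-→d7:-→d8:-→d9:-→d10:-→d11:-→d12:-→d13:-→d14:-→d15:-→d16:-→d17:-→d18:-→d19:-→d20:-→d21:-→d22:-→d23:-→d24:H4→d25:-→d26:- -> H4

== LOOKUPS ==
["H2","H2","H6","H3","H6","H3","H1","H1","H4"]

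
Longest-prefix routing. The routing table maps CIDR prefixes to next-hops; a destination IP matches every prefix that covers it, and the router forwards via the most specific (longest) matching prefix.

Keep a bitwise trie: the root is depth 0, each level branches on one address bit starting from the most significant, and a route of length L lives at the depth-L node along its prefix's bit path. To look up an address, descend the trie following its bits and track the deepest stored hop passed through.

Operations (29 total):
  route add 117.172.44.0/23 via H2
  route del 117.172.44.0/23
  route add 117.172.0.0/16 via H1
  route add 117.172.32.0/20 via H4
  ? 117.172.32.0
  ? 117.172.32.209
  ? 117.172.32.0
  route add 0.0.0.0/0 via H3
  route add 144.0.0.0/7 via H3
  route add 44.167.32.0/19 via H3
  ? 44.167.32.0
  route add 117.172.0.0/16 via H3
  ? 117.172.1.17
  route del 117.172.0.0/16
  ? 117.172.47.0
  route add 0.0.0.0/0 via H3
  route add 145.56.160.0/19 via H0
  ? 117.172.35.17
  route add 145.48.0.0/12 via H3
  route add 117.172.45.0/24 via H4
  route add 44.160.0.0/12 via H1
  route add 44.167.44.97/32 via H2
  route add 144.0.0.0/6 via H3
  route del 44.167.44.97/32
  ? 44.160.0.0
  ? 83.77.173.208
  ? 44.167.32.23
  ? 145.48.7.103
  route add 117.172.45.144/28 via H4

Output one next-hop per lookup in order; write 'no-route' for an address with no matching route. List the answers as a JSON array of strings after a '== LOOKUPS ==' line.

Apply in order:
  + 117.172.44.0/23 (H2) depth=23
  - 117.172.44.0/23 clear@23
  + 117.172.0.0/16 (H1) depth=16
  + 117.172.32.0/20 (H4) depth=20
  ? 117.172.32.0  path d0:-→d1:-→d2:-→d3:-→d4:-→d5:-→d6:-→d7:-→d8:-→d9:-→d10:-→d11:-→d12:-→d13:-→d14:-→d15:-→d16:H1→d17:-→d18:-→d19:-→d20:H4  best=H4
  ? 117.172.32.209  path d0:-→d1:-→d2:-→d3:-→d4:-→d5:-→d6:-→d7:-→d8:-→d9:-→d10:-→d11:-→d12:-→d13:-→d14:-→d15:-→d16:H1→d17:-→d18:-→d19:-→d20:H4  best=H4
  ? 117.172.32.0  path d0:-→d1:-→d2:-→d3:-→d4:-→d5:-→d6:-→d7:-→d8:-→d9:-→d10:-→d11:-→d12:-→d13:-→d14:-→d15:-→d16:H1→d17:-→d18:-→d19:-→d20:H4  best=H4
  + 0.0.0.0/0 (H3) depth=0
  + 144.0.0.0/7 (H3) depth=7
  + 44.167.32.0/19 (H3) depth=19
  ? 44.167.32.0  path d0:H3→d1:-→d2:-→d3:-→d4:-→d5:-→d6:-→d7:-→d8:-→d9:-→d10:-→d11:-→d12:-→d13:-→d14:-→d15:-→d16:-→d17:-→d18:-→d19:H3  best=H3
  + 117.172.0.0/16 (H3) depth=16
  ? 117.172.1.17  path d0:H3→d1:-→d2:-→d3:-→d4:-→d5:-→d6:-→d7:-→d8:-→d9:-→d10:-→d11:-→d12:-→d13:-→d14:-→d15:-→d16:H3→d17:-→d18:-  best=H3
  - 117.172.0.0/16 clear@16
  ? 117.172.47.0  path d0:H3→d1:-→d2:-→d3:-→d4:-→d5:-→d6:-→d7:-→d8:-→d9:-→d10:-→d11:-→d12:-→d13:-→d14:-→d15:-→d16:-→d17:-→d18:-→d19:-→d20:H4→d21:-→d22:-  best=H4
  + 0.0.0.0/0 (H3) depth=0
  + 145.56.160.0/19 (H0) depth=19
  ? 117.172.35.17  path d0:H3→d1:-→d2:-→d3:-→d4:-→d5:-→d6:-→d7:-→d8:-→d9:-→d10:-→d11:-→d12:-→d13:-→d14:-→d15:-→d16:-→d17:-→d18:-→d19:-→d20:H4  best=H4
  + 145.48.0.0/12 (H3) depth=12
  + 117.172.45.0/24 (H4) depth=24
  + 44.160.0.0/12 (H1) depth=12
  + 44.167.44.97/32 (H2) depth=32
  + 144.0.0.0/6 (H3) depth=6
  - 44.167.44.97/32 clear@32
  ? 44.160.0.0  path d0:H3→d1:-→d2:-→d3:-→d4:-→d5:-→d6:-→d7:-→d8:-→d9:-→d10:-→d11:-→d12:H1→d13:-  best=H1
  ? 83.77.173.208  path d0:H3→d1:-→d2:-  best=H3
  ? 44.167.32.23  path d0:H3→d1:-→d2:-→d3:-→d4:-→d5:-→d6:-→d7:-→d8:-→d9:-→d10:-→d11:-→d12:H1→d13:-→d14:-→d15:-→d16:-→d17:-→d18:-→d19:H3→d20:-  best=H3
  ? 145.48.7.103  path d0:H3→d1:-→d2:-→d3:-→d4:-→d5:-→d6:H3→d7:H3→d8:-→d9:-→d10:-→d11:-→d12:H3  best=H3
  + 117.172.45.144/28 (H4) depth=28

== LOOKUPS ==
["H4","H4","H4","H3","H3","H4","H4","H1","H3","H3","H3"]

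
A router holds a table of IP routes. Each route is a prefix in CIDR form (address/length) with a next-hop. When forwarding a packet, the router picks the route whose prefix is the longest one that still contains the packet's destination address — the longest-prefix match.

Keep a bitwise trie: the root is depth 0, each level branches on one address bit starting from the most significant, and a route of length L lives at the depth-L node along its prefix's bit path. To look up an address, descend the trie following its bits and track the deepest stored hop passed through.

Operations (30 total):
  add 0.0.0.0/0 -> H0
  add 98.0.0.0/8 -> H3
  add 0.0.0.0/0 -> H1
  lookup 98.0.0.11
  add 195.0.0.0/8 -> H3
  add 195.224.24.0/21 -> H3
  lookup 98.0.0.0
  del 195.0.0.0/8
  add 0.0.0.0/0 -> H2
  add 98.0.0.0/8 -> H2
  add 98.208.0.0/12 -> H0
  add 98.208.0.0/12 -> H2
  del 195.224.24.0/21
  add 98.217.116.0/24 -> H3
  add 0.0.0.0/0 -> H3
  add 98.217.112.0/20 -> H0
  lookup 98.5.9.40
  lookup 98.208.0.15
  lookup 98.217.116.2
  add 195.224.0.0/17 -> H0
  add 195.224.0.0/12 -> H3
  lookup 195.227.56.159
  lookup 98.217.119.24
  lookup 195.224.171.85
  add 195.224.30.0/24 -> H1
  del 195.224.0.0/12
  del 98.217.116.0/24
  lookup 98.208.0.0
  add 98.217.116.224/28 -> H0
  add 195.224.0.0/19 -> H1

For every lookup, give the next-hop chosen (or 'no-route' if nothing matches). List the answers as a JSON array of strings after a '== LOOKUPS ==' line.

Process each operation:
  add 0.0.0.0/0 -> H0 at depth 0
  add 98.0.0.0/8 -> H3 at depth 8
  add 0.0.0.0/0 -> H1 at depth 0
  Q 98.0.0.11: descend 01100010 ; hops seen [H1,H3] ; pick H3
  add 195.0.0.0/8 -> H3 at depth 8
  add 195.224.24.0/21 -> H3 at depth 21
  Q 98.0.0.0: descend 01100010 ; hops seen [H1,H3] ; pick H3
  - 195.0.0.0/8 clear@8
  add 0.0.0.0/0 -> H2 at depth 0
  add 98.0.0.0/8 -> H2 at depth 8
  add 98.208.0.0/12 -> H0 at depth 12
  add 98.208.0.0/12 -> H2 at depth 12
  - 195.224.24.0/21 clear@21
  add 98.217.116.0/24 -> H3 at depth 24
  add 0.0.0.0/0 -> H3 at depth 0
  add 98.217.112.0/20 -> H0 at depth 20
  Q 98.5.9.40: descend 01100010 ; hops seen [H3,H2] ; pick H2
  Q 98.208.0.15: descend 011000101101 ; hops seen [H3,H2,H2] ; pick H2
  Q 98.217.116.2: descend 011000101101100101110100 ; hops seen [H3,H2,H2,H0,H3] ; pick H3
  add 195.224.0.0/17 -> H0 at depth 17
  add 195.224.0.0/12 -> H3 at depth 12
  Q 195.227.56.159: descend 11000011111000 ; hops seen [H3,H3] ; pick H3
  Q 98.217.119.24: descend 0110001011011001011101 ; hops seen [H3,H2,H2,H0] ; pick H0
  Q 195.224.171.85: descend 1100001111100000 ; hops seen [H3,H3] ; pick H3
  add 195.224.30.0/24 -> H1 at depth 24
  - 195.224.0.0/12 clear@12
  - 98.217.116.0/24 clear@24
  Q 98.208.0.0: descend 011000101101 ; hops seen [H3,H2,H2] ; pick H2
  add 98.217.116.224/28 -> H0 at depth 28
  add 195.224.0.0/19 -> H1 at depth 19

== LOOKUPS ==
["H3","H3","H2","H2","H3","H3","H0","H3","H2"]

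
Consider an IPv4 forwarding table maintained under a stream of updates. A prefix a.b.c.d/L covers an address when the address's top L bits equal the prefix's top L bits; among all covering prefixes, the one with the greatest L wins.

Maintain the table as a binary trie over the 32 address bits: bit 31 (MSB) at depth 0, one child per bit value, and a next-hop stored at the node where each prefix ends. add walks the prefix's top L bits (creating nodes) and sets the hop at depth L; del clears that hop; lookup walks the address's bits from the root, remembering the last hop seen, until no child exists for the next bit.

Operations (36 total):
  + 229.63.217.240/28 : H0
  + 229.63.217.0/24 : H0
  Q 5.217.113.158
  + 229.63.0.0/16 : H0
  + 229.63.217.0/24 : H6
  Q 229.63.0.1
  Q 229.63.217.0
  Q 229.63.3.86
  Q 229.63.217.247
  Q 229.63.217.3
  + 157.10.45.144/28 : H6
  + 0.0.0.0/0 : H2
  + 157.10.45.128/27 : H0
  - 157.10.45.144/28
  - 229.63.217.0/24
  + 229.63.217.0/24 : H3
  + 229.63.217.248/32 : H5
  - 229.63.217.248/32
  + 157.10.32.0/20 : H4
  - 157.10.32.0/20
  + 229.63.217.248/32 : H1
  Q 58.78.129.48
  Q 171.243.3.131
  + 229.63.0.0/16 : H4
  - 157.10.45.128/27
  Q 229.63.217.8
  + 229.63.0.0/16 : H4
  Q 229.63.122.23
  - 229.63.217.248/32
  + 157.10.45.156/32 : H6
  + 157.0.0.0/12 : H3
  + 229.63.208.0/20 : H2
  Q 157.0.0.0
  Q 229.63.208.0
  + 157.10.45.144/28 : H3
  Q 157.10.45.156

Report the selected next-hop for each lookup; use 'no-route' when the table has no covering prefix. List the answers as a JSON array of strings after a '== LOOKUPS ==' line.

Apply in order:
  + 229.63.217.240/28 (H0) depth=28
  + 229.63.217.0/24 (H0) depth=24
  ? 5.217.113.158  path d0:-  best=no-route
  + 229.63.0.0/16 (H0) depth=16
  + 229.63.217.0/24 (H6) depth=24
  ? 229.63.0.1  path d0:-→d1:-→d2:-→d3:-→d4:-→d5:-→d6:-→d7:-→d8:-→d9:-→d10:-→d11:-→d12:-→d13:-→d14:-→d15:-→d16:H0  best=H0
  ? 229.63.217.0  path d0:-→d1:-→d2:-→d3:-→d4:-→d5:-→d6:-→d7:-→d8:-→d9:-→d10:-→d11:-→d12:-→d13:-→d14:-→d15:-→d16:H0→d17:-→d18:-→d19:-→d20:-→d21:-→d22:-→d23:-→d24:H6  best=H6
  ? 229.63.3.86  path d0:-→d1:-→d2:-→d3:-→d4:-→d5:-→d6:-→d7:-→d8:-→d9:-→d10:-→d11:-→d12:-→d13:-→d14:-→d15:-→d16:H0  best=H0
  ? 229.63.217.247  path d0:-→d1:-→d2:-→d3:-→d4:-→d5:-→d6:-→d7:-→d8:-→d9:-→d10:-→d11:-→d12:-→d13:-→d14:-→d15:-→d16:H0→d17:-→d18:-→d19:-→d20:-→d21:-→d22:-→d23:-→d24:H6→d25:-→d26:-→d27:-→d28:H0  best=H0
  ? 229.63.217.3  path d0:-→d1:-→d2:-→d3:-→d4:-→d5:-→d6:-→d7:-→d8:-→d9:-→d10:-→d11:-→d12:-→d13:-→d14:-→d15:-→d16:H0→d17:-→d18:-→d19:-→d20:-→d21:-→d22:-→d23:-→d24:H6  best=H6
  + 157.10.45.144/28 (H6) depth=28
  + 0.0.0.0/0 (H2) depth=0
  + 157.10.45.128/27 (H0) depth=27
  - 157.10.45.144/28 clear@28
  - 229.63.217.0/24 clear@24
  + 229.63.217.0/24 (H3) depth=24
  + 229.63.217.248/32 (H5) depth=32
  - 229.63.217.248/32 clear@32
  + 157.10.32.0/20 (H4) depth=20
  - 157.10.32.0/20 clear@20
  + 229.63.217.248/32 (H1) depth=32
  ? 58.78.129.48  path d0:H2  best=H2
  ? 171.243.3.131  path d0:H2→d1:-→d2:-  best=H2
  + 229.63.0.0/16 (H4) depth=16
  - 157.10.45.128/27 clear@27
  ? 229.63.217.8  path d0:H2→d1:-→d2:-→d3:-→d4:-→d5:-→d6:-→d7:-→d8:-→d9:-→d10:-→d11:-→d12:-→d13:-→d14:-→d15:-→d16:H4→d17:-→d18:-→d19:-→d20:-→d21:-→d22:-→d23:-→d24:H3  best=H3
  + 229.63.0.0/16 (H4) depth=16
  ? 229.63.122.23  path d0:H2→d1:-→d2:-→d3:-→d4:-→d5:-→d6:-→d7:-→d8:-→d9:-→d10:-→d11:-→d12:-→d13:-→d14:-→d15:-→d16:H4  best=H4
  - 229.63.217.248/32 clear@32
  + 157.10.45.156/32 (H6) depth=32
  + 157.0.0.0/12 (H3) depth=12
  + 229.63.208.0/20 (H2) depth=20
  ? 157.0.0.0  path d0:H2→d1:-→d2:-→d3:-→d4:-→d5:-→d6:-→d7:-→d8:-→d9:-→d10:-→d11:-→d12:H3  best=H3
  ? 229.63.208.0  path d0:H2→d1:-→d2:-→d3:-→d4:-→d5:-→d6:-→d7:-→d8:-→d9:-→d10:-→d11:-→d12:-→d13:-→d14:-→d15:-→d16:H4→d17:-→d18:-→d19:-→d20:H2  best=H2
  + 157.10.45.144/28 (H3) depth=28
  ? 157.10.45.156  path d0:H2→d1:-→d2:-→d3:-→d4:-→d5:-→d6:-→d7:-→d8:-→d9:-→d10:-→d11:-→d12:H3→d13:-→d14:-→d15:-→d16:-→d17:-→d18:-→d19:-→d20:-→d21:-→d22:-→d23:-→d24:-→d25:-→d26:-→d27:-→d28:H3→d29:-→d30:-→d31:-→d32:H6  best=H6

== LOOKUPS ==
["no-route","H0","H6","H0","H0","H6","H2","H2","H3","H4","H3","H2","H6"]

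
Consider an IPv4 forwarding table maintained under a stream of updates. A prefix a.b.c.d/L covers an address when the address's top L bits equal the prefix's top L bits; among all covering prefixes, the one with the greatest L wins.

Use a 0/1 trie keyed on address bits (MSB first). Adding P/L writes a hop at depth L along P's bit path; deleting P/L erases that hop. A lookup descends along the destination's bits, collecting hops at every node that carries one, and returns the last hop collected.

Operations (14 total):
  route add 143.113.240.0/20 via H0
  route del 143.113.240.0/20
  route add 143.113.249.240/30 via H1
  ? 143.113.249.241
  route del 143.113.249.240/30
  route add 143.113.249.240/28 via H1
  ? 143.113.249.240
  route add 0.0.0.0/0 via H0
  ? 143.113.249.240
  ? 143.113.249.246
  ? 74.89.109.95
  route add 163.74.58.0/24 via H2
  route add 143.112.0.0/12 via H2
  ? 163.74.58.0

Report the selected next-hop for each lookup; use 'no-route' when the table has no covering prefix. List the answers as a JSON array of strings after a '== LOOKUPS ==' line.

Apply in order:
  add 143.113.240.0/20 -> H0 at depth 20
  del 143.113.240.0/20 (clear depth 20)
  add 143.113.249.240/30 -> H1 at depth 30
  Q 143.113.249.241: descend 100011110111000111111001111100 ; hops seen [H1] ; pick H1
  del 143.113.249.240/30 (clear depth 30)
  add 143.113.249.240/28 -> H1 at depth 28
  Q 143.113.249.240: descend 100011110111000111111001111100 ; hops seen [H1] ; pick H1
  add 0.0.0.0/0 -> H0 at depth 0
  Q 143.113.249.240: descend 100011110111000111111001111100 ; hops seen [H0,H1] ; pick H1
  Q 143.113.249.246: descend 10001111011100011111100111110 ; hops seen [H0,H1] ; pick H1
  Q 74.89.109.95: descend ε ; hops seen [H0] ; pick H0
  add 163.74.58.0/24 -> H2 at depth 24
  add 143.112.0.0/12 -> H2 at depth 12
  Q 163.74.58.0: descend 101000110100101000111010 ; hops seen [H0,H2] ; pick H2

== LOOKUPS ==
["H1","H1","H1","H1","H0","H2"]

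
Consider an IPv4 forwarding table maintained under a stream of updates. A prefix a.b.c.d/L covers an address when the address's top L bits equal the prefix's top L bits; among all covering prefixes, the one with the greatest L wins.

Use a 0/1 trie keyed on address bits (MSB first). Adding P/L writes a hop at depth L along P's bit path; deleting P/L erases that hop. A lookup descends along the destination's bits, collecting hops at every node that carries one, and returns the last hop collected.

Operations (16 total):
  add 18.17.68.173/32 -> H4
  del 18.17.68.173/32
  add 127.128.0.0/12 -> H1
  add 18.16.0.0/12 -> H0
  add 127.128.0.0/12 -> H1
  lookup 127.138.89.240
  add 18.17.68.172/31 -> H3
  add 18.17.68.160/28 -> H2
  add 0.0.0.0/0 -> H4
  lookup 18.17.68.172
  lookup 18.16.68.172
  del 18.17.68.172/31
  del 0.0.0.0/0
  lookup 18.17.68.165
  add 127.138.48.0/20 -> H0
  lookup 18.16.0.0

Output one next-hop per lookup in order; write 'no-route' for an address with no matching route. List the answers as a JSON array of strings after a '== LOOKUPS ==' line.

Trace:
  add 18.17.68.173/32 -> H4 at depth 32
  - 18.17.68.173/32 clear@32
  add 127.128.0.0/12 -> H1 at depth 12
  add 18.16.0.0/12 -> H0 at depth 12
  add 127.128.0.0/12 -> H1 at depth 12
  ? 127.138.89.240  path d0:-→d1:-→d2:-→d3:-→d4:-→d5:-→d6:-→d7:-→d8:-→d9:-→d10:-→d11:-→d12:H1  best=H1
  add 18.17.68.172/31 -> H3 at depth 31
  add 18.17.68.160/28 -> H2 at depth 28
  add 0.0.0.0/0 -> H4 at depth 0
  ? 18.17.68.172  path d0:H4→d1:-→d2:-→d3:-→d4:-→d5:-→d6:-→d7:-→d8:-→d9:-→d10:-→d11:-→d12:H0→d13:-→d14:-→d15:-→d16:-→d17:-→d18:-→d19:-→d20:-→d21:-→d22:-→d23:-→d24:-→d25:-→d26:-→d27:-→d28:H2→d29:-→d30:-→d31:H3  best=H3
  ? 18.16.68.172  path d0:H4→d1:-→d2:-→d3:-→d4:-→d5:-→d6:-→d7:-→d8:-→d9:-→d10:-→d11:-→d12:H0→d13:-→d14:-→d15:-  best=H0
  - 18.17.68.172/31 clear@31
  - 0.0.0.0/0 clear@0
  ? 18.17.68.165  path d0:-→d1:-→d2:-→d3:-→d4:-→d5:-→d6:-→d7:-→d8:-→d9:-→d10:-→d11:-→d12:H0→d13:-→d14:-→d15:-→d16:-→d17:-→d18:-→d19:-→d20:-→d21:-→d22:-→d23:-→d24:-→d25:-→d26:-→d27:-→d28:H2  best=H2
  add 127.138.48.0/20 -> H0 at depth 20
  ? 18.16.0.0  path d0:-→d1:-→d2:-→d3:-→d4:-→d5:-→d6:-→d7:-→d8:-→d9:-→d10:-→d11:-→d12:H0→d13:-→d14:-→d15:-  best=H0

== LOOKUPS ==
["H1","H3","H0","H2","H0"]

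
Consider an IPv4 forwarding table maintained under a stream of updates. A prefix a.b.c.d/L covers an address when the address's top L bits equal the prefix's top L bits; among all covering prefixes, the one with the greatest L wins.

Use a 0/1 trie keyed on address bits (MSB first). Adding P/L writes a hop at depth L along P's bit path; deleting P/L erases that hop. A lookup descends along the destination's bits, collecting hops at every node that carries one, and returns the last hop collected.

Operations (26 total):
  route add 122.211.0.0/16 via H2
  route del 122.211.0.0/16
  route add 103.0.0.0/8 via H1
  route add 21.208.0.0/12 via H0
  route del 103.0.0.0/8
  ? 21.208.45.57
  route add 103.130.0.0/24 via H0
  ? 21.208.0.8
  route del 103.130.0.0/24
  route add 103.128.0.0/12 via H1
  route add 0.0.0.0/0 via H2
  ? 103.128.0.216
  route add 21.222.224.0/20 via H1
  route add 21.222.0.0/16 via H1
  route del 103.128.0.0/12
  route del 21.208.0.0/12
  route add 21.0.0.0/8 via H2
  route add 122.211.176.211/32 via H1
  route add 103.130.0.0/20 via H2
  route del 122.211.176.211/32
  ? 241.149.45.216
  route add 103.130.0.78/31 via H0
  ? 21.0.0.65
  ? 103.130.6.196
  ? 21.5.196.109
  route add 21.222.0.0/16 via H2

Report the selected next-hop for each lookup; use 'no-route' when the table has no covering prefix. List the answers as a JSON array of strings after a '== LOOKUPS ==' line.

Process each operation:
  add 122.211.0.0/16 -> H2 at depth 16
  del 122.211.0.0/16 (clear depth 16)
  add 103.0.0.0/8 -> H1 at depth 8
  add 21.208.0.0/12 -> H0 at depth 12
  del 103.0.0.0/8 (clear depth 8)
  ? 21.208.45.57  path d0:-→d1:-→d2:-→d3:-→d4:-→d5:-→d6:-→d7:-→d8:-→d9:-→d10:-→d11:-→d12:H0  best=H0
  add 103.130.0.0/24 -> H0 at depth 24
  ? 21.208.0.8  path d0:-→d1:-→d2:-→d3:-→d4:-→d5:-→d6:-→d7:-→d8:-→d9:-→d10:-→d11:-→d12:H0  best=H0
  del 103.130.0.0/24 (clear depth 24)
  add 103.128.0.0/12 -> H1 at depth 12
  add 0.0.0.0/0 -> H2 at depth 0
  ? 103.128.0.216  path d0:H2→d1:-→d2:-→d3:-→d4:-→d5:-→d6:-→d7:-→d8:-→d9:-→d10:-→d11:-→d12:H1→d13:-→d14:-  best=H1
  add 21.222.224.0/20 -> H1 at depth 20
  add 21.222.0.0/16 -> H1 at depth 16
  del 103.128.0.0/12 (clear depth 12)
  del 21.208.0.0/12 (clear depth 12)
  add 21.0.0.0/8 -> H2 at depth 8
  add 122.211.176.211/32 -> H1 at depth 32
  add 103.130.0.0/20 -> H2 at depth 20
  del 122.211.176.211/32 (clear depth 32)
  ? 241.149.45.216  path d0:H2  best=H2
  add 103.130.0.78/31 -> H0 at depth 31
  ? 21.0.0.65  path d0:H2→d1:-→d2:-→d3:-→d4:-→d5:-→d6:-→d7:-→d8:H2  best=H2
  ? 103.130.6.196  path d0:H2→d1:-→d2:-→d3:-→d4:-→d5:-→d6:-→d7:-→d8:-→d9:-→d10:-→d11:-→d12:-→d13:-→d14:-→d15:-→d16:-→d17:-→d18:-→d19:-→d20:H2→d21:-  best=H2
  ? 21.5.196.109  path d0:H2→d1:-→d2:-→d3:-→d4:-→d5:-→d6:-→d7:-→d8:H2  best=H2
  add 21.222.0.0/16 -> H2 at depth 16

== LOOKUPS ==
["H0","H0","H1","H2","H2","H2","H2"]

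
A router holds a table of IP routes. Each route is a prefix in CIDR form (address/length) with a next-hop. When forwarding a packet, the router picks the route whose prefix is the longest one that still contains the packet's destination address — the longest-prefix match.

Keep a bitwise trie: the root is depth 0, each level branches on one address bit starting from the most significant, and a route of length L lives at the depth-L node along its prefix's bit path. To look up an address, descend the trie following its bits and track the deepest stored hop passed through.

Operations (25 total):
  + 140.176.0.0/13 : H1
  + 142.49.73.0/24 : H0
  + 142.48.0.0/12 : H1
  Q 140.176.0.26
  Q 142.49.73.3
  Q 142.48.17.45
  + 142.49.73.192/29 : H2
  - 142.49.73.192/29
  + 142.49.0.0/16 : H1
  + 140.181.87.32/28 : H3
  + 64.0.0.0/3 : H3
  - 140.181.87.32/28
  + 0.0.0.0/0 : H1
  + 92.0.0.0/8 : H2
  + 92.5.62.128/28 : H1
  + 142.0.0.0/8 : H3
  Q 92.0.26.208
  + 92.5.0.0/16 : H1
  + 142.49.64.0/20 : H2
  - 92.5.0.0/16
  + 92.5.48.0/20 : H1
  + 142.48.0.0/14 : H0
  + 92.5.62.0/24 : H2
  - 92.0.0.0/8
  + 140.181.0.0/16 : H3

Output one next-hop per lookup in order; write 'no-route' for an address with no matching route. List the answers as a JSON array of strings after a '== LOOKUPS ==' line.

Trace:
  + 140.176.0.0/13 (H1) depth=13
  + 142.49.73.0/24 (H0) depth=24
  + 142.48.0.0/12 (H1) depth=12
  ? 140.176.0.26  path d0:-→d1:-→d2:-→d3:-→d4:-→d5:-→d6:-→d7:-→d8:-→d9:-→d10:-→d11:-→d12:-→d13:H1  best=H1
  ? 142.49.73.3  path d0:-→d1:-→d2:-→d3:-→d4:-→d5:-→d6:-→d7:-→d8:-→d9:-→d10:-→d11:-→d12:H1→d13:-→d14:-→d15:-→d16:-→d17:-→d18:-→d19:-→d20:-→d21:-→d22:-→d23:-→d24:H0  best=H0
  ? 142.48.17.45  path d0:-→d1:-→d2:-→d3:-→d4:-→d5:-→d6:-→d7:-→d8:-→d9:-→d10:-→d11:-→d12:H1→d13:-→d14:-→d15:-  best=H1
  + 142.49.73.192/29 (H2) depth=29
  del 142.49.73.192/29 (clear depth 29)
  + 142.49.0.0/16 (H1) depth=16
  + 140.181.87.32/28 (H3) depth=28
  + 64.0.0.0/3 (H3) depth=3
  del 140.181.87.32/28 (clear depth 28)
  + 0.0.0.0/0 (H1) depth=0
  + 92.0.0.0/8 (H2) depth=8
  + 92.5.62.128/28 (H1) depth=28
  + 142.0.0.0/8 (H3) depth=8
  ? 92.0.26.208  path d0:H1→d1:-→d2:-→d3:H3→d4:-→d5:-→d6:-→d7:-→d8:H2→d9:-→d10:-→d11:-→d12:-→d13:-  best=H2
  + 92.5.0.0/16 (H1) depth=16
  + 142.49.64.0/20 (H2) depth=20
  del 92.5.0.0/16 (clear depth 16)
  + 92.5.48.0/20 (H1) depth=20
  + 142.48.0.0/14 (H0) depth=14
  + 92.5.62.0/24 (H2) depth=24
  del 92.0.0.0/8 (clear depth 8)
  + 140.181.0.0/16 (H3) depth=16

== LOOKUPS ==
["H1","H0","H1","H2"]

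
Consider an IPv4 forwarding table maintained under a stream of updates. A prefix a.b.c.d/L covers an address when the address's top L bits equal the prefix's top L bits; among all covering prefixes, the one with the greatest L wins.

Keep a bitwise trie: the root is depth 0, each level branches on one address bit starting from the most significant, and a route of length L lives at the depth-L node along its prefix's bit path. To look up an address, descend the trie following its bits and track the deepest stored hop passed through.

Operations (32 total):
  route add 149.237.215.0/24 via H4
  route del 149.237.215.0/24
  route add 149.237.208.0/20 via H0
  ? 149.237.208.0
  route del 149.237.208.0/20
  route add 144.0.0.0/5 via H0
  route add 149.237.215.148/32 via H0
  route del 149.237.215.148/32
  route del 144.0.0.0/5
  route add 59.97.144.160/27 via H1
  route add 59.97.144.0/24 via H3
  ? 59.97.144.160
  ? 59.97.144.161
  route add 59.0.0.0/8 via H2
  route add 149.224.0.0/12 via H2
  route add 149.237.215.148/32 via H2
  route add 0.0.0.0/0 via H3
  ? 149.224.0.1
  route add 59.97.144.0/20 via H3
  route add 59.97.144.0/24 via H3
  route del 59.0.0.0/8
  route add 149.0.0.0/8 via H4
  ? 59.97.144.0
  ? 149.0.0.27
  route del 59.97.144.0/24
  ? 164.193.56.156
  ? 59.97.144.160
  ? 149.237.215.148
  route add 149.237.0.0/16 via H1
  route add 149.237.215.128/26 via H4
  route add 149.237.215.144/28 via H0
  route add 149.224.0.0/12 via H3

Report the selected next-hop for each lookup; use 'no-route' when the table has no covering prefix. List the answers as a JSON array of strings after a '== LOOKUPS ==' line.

Apply in order:
  add 149.237.215.0/24 -> H4 at depth 24
  - 149.237.215.0/24 clear@24
  add 149.237.208.0/20 -> H0 at depth 20
  ? 149.237.208.0  path d0:-→d1:-→d2:-→d3:-→d4:-→d5:-→d6:-→d7:-→d8:-→d9:-→d10:-→d11:-→d12:-→d13:-→d14:-→d15:-→d16:-→d17:-→d18:-→d19:-→d20:H0→d21:-  best=H0
  - 149.237.208.0/20 clear@20
  add 144.0.0.0/5 -> H0 at depth 5
  add 149.237.215.148/32 -> H0 at depth 32
  - 149.237.215.148/32 clear@32
  - 144.0.0.0/5 clear@5
  add 59.97.144.160/27 -> H1 at depth 27
  add 59.97.144.0/24 -> H3 at depth 24
  ? 59.97.144.160  path d0:-→d1:-→d2:-→d3:-→d4:-→d5:-→d6:-→d7:-→d8:-→d9:-→d10:-→d11:-→d12:-→d13:-→d14:-→d15:-→d16:-→d17:-→d18:-→d19:-→d20:-→d21:-→d22:-→d23:-→d24:H3→d25:-→d26:-→d27:H1  best=H1
  ? 59.97.144.161  path d0:-→d1:-→d2:-→d3:-→d4:-→d5:-→d6:-→d7:-→d8:-→d9:-→d10:-→d11:-→d12:-→d13:-→d14:-→d15:-→d16:-→d17:-→d18:-→d19:-→d20:-→d21:-→d22:-→d23:-→d24:H3→d25:-→d26:-→d27:H1  best=H1
  add 59.0.0.0/8 -> H2 at depth 8
  add 149.224.0.0/12 -> H2 at depth 12
  add 149.237.215.148/32 -> H2 at depth 32
  add 0.0.0.0/0 -> H3 at depth 0
  ? 149.224.0.1  path d0:H3→d1:-→d2:-→d3:-→d4:-→d5:-→d6:-→d7:-→d8:-→d9:-→d10:-→d11:-→d12:H2  best=H2
  add 59.97.144.0/20 -> H3 at depth 20
  add 59.97.144.0/24 -> H3 at depth 24
  - 59.0.0.0/8 clear@8
  add 149.0.0.0/8 -> H4 at depth 8
  ? 59.97.144.0  path d0:H3→d1:-→d2:-→d3:-→d4:-→d5:-→d6:-→d7:-→d8:-→d9:-→d10:-→d11:-→d12:-→d13:-→d14:-→d15:-→d16:-→d17:-→d18:-→d19:-→d20:H3→d21:-→d22:-→d23:-→d24:H3  best=H3
  ? 149.0.0.27  path d0:H3→d1:-→d2:-→d3:-→d4:-→d5:-→d6:-→d7:-→d8:H4  best=H4
  - 59.97.144.0/24 clear@24
  ? 164.193.56.156  path d0:H3→d1:-→d2:-  best=H3
  ? 59.97.144.160  path d0:H3→d1:-→d2:-→d3:-→d4:-→d5:-→d6:-→d7:-→d8:-→d9:-→d10:-→d11:-→d12:-→d13:-→d14:-→d15:-→d16:-→d17:-→d18:-→d19:-→d20:H3→d21:-→d22:-→d23:-→d24:-→d25:-→d26:-→d27:H1  best=H1
  ? 149.237.215.148  path d0:H3→d1:-→d2:-→d3:-→d4:-→d5:-→d6:-→d7:-→d8:H4→d9:-→d10:-→d11:-→d12:H2→d13:-→d14:-→d15:-→d16:-→d17:-→d18:-→d19:-→d20:-→d21:-→d22:-→d23:-→d24:-→d25:-→d26:-→d27:-→d28:-→d29:-→d30:-→d31:-→d32:H2  best=H2
  add 149.237.0.0/16 -> H1 at depth 16
  add 149.237.215.128/26 -> H4 at depth 26
  add 149.237.215.144/28 -> H0 at depth 28
  add 149.224.0.0/12 -> H3 at depth 12

== LOOKUPS ==
["H0","H1","H1","H2","H3","H4","H3","H1","H2"]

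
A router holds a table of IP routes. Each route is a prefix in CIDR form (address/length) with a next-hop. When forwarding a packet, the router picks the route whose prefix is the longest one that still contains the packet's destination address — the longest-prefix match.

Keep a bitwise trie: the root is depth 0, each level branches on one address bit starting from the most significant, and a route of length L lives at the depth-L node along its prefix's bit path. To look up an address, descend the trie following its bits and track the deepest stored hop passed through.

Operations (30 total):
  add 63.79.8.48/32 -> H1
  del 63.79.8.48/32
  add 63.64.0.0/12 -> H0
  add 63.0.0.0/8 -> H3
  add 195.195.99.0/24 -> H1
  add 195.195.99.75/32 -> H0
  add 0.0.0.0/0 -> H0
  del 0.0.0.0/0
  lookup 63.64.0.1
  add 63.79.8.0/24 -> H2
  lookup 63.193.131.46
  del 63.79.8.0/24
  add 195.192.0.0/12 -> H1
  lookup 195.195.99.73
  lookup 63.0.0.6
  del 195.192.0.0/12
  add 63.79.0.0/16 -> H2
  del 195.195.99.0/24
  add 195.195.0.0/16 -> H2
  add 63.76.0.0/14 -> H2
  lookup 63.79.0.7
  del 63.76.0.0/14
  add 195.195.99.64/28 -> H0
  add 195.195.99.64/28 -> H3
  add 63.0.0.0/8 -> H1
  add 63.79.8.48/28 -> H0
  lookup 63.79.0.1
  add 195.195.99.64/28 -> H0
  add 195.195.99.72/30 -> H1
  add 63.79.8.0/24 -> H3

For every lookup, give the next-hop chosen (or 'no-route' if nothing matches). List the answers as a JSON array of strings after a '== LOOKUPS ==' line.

Trace:
  + 63.79.8.48/32 (H1) depth=32
  - 63.79.8.48/32 clear@32
  + 63.64.0.0/12 (H0) depth=12
  + 63.0.0.0/8 (H3) depth=8
  + 195.195.99.0/24 (H1) depth=24
  + 195.195.99.75/32 (H0) depth=32
  + 0.0.0.0/0 (H0) depth=0
  - 0.0.0.0/0 clear@0
  Q 63.64.0.1: descend 001111110100 ; hops seen [H3,H0] ; pick H0
  + 63.79.8.0/24 (H2) depth=24
  Q 63.193.131.46: descend 00111111 ; hops seen [H3] ; pick H3
  - 63.79.8.0/24 clear@24
  + 195.192.0.0/12 (H1) depth=12
  Q 195.195.99.73: descend 110000111100001101100011010010 ; hops seen [H1,H1] ; pick H1
  Q 63.0.0.6: descend 001111110 ; hops seen [H3] ; pick H3
  - 195.192.0.0/12 clear@12
  + 63.79.0.0/16 (H2) depth=16
  - 195.195.99.0/24 clear@24
  + 195.195.0.0/16 (H2) depth=16
  + 63.76.0.0/14 (H2) depth=14
  Q 63.79.0.7: descend 00111111010011110000 ; hops seen [H3,H0,H2,H2] ; pick H2
  - 63.76.0.0/14 clear@14
  + 195.195.99.64/28 (H0) depth=28
  + 195.195.99.64/28 (H3) depth=28
  + 63.0.0.0/8 (H1) depth=8
  + 63.79.8.48/28 (H0) depth=28
  Q 63.79.0.1: descend 00111111010011110000 ; hops seen [H1,H0,H2] ; pick H2
  + 195.195.99.64/28 (H0) depth=28
  + 195.195.99.72/30 (H1) depth=30
  + 63.79.8.0/24 (H3) depth=24

== LOOKUPS ==
["H0","H3","H1","H3","H2","H2"]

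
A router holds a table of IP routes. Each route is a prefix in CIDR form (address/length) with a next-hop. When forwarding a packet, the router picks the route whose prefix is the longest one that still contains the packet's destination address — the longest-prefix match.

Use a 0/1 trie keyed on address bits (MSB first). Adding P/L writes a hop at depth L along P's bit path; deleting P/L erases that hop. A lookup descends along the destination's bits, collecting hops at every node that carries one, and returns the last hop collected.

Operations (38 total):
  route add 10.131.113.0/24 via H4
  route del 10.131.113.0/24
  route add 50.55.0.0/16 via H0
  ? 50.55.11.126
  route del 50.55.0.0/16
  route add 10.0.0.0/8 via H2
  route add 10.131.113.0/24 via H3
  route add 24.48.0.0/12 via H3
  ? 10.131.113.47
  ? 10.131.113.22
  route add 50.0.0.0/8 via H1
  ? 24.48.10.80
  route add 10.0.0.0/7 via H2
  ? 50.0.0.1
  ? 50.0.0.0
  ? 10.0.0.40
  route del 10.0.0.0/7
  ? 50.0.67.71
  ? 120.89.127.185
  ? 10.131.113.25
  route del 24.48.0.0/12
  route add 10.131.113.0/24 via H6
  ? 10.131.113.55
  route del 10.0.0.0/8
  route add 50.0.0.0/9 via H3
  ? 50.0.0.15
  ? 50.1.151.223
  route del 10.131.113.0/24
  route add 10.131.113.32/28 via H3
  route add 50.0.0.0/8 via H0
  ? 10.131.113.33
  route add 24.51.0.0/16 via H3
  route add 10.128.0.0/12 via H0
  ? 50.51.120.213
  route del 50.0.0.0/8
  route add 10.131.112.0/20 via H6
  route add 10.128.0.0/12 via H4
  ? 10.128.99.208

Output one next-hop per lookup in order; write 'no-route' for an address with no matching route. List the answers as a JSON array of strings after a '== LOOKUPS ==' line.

Apply in order:
  + 10.131.113.0/24 (H4) depth=24
  - 10.131.113.0/24 clear@24
  + 50.55.0.0/16 (H0) depth=16
  lookup 50.55.11.126: bits 0011001000110111 walk d0:-→d1:-→d2:-→d3:-→d4:-→d5:-→d6:-→d7:-→d8:-→d9:-→d10:-→d11:-→d12:-→d13:-→d14:-→d15:-→d16:H0 -> H0
  - 50.55.0.0/16 clear@16
  + 10.0.0.0/8 (H2) depth=8
  + 10.131.113.0/24 (H3) depth=24
  + 24.48.0.0/12 (H3) depth=12
  lookup 10.131.113.47: bits 000010101000001101110001 walk d0:-→d1:-→d2:-→d3:-→d4:-→d5:-→d6:-→d7:-→d8:H2→d9:-→d10:-→d11:-→d12:-→d13:-→d14:-→d15:-→d16:-→d17:-→d18:-→d19:-→d20:-→d21:-→d22:-→d23:-→d24:H3 -> H3
  lookup 10.131.113.22: bits 000010101000001101110001 walk d0:-→d1:-→d2:-→d3:-→d4:-→d5:-→d6:-→d7:-→d8:H2→d9:-→d10:-→d11:-→d12:-→d13:-→d14:-→d15:-→d16:-→d17:-→d18:-→d19:-→d20:-→d21:-→d22:-→d23:-→d24:H3 -> H3
  + 50.0.0.0/8 (H1) depth=8
  lookup 24.48.10.80: bits 000110000011 walk d0:-→d1:-→d2:-→d3:-→d4:-→d5:-→d6:-→d7:-→d8:-→d9:-→d10:-→d11:-→d12:H3 -> H3
  + 10.0.0.0/7 (H2) depth=7
  lookup 50.0.0.1: bits 0011001000 walk d0:-→d1:-→d2:-→d3:-→d4:-→d5:-→d6:-→d7:-→d8:H1→d9:-→d10:- -> H1
  lookup 50.0.0.0: bits 0011001000 walk d0:-→d1:-→d2:-→d3:-→d4:-→d5:-→d6:-→d7:-→d8:H1→d9:-→d10:- -> H1
  lookup 10.0.0.40: bits 00001010 walk d0:-→d1:-→d2:-→d3:-→d4:-→d5:-→d6:-→d7:H2→d8:H2 -> H2
  - 10.0.0.0/7 clear@7
  lookup 50.0.67.71: bits 0011001000 walk d0:-→d1:-→d2:-→d3:-→d4:-→d5:-→d6:-→d7:-→d8:H1→d9:-→d10:- -> H1
  lookup 120.89.127.185: bits 0 walk d0:-→d1:- -> no-route
  lookup 10.131.113.25: bits 000010101000001101110001 walk d0:-→d1:-→d2:-→d3:-→d4:-→d5:-→d6:-→d7:-→d8:H2→d9:-→d10:-→d11:-→d12:-→d13:-→d14:-→d15:-→d16:-→d17:-→d18:-→d19:-→d20:-→d21:-→d22:-→d23:-→d24:H3 -> H3
  - 24.48.0.0/12 clear@12
  + 10.131.113.0/24 (H6) depth=24
  lookup 10.131.113.55: bits 000010101000001101110001 walk d0:-→d1:-→d2:-→d3:-→d4:-→d5:-→d6:-→d7:-→d8:H2→d9:-→d10:-→d11:-→d12:-→d13:-→d14:-→d15:-→d16:-→d17:-→d18:-→d19:-→d20:-→d21:-→d22:-→d23:-→d24:H6 -> H6
  - 10.0.0.0/8 clear@8
  + 50.0.0.0/9 (H3) depth=9
  lookup 50.0.0.15: bits 0011001000 walk d0:-→d1:-→d2:-→d3:-→d4:-→d5:-→d6:-→d7:-→d8:H1→d9:H3→d10:- -> H3
  lookup 50.1.151.223: bits 0011001000 walk d0:-→d1:-→d2:-→d3:-→d4:-→d5:-→d6:-→d7:-→d8:H1→d9:H3→d10:- -> H3
  - 10.131.113.0/24 clear@24
  + 10.131.113.32/28 (H3) depth=28
  + 50.0.0.0/8 (H0) depth=8
  lookup 10.131.113.33: bits 0000101010000011011100010010 walk d0:-→d1:-→d2:-→d3:-→d4:-→d5:-→d6:-→d7:-→d8:-→d9:-→d10:-→d11:-→d12:-→d13:-→d14:-→d15:-→d16:-→d17:-→d18:-→d19:-→d20:-→d21:-→d22:-→d23:-→d24:-→d25:-→d26:-→d27:-→d28:H3 -> H3
  + 24.51.0.0/16 (H3) depth=16
  + 10.128.0.0/12 (H0) depth=12
  lookup 50.51.120.213: bits 0011001000110 walk d0:-→d1:-→d2:-→d3:-→d4:-→d5:-→d6:-→d7:-→d8:H0→d9:H3→d10:-→d11:-→d12:-→d13:- -> H3
  - 50.0.0.0/8 clear@8
  + 10.131.112.0/20 (H6) depth=20
  + 10.128.0.0/12 (H4) depth=12
  lookup 10.128.99.208: bits 00001010100000 walk d0:-→d1:-→d2:-→d3:-→d4:-→d5:-→d6:-→d7:-→d8:-→d9:-→d10:-→d11:-→d12:H4→d13:-→d14:- -> H4

== LOOKUPS ==
["H0","H3","H3","H3","H1","H1","H2","H1","no-route","H3","H6","H3","H3","H3","H3","H4"]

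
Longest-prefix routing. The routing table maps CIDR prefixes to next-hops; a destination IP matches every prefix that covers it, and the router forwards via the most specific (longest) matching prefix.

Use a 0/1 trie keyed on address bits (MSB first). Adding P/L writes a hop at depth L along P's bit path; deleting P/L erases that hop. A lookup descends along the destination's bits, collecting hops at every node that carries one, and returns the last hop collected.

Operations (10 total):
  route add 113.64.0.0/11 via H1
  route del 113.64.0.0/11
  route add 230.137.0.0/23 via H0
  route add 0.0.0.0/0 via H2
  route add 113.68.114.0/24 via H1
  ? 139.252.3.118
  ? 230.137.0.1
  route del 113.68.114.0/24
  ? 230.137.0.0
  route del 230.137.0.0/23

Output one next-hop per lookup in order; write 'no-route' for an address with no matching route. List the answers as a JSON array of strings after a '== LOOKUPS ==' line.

Trace:
  add 113.64.0.0/11 -> H1 at depth 11
  - 113.64.0.0/11 clear@11
  add 230.137.0.0/23 -> H0 at depth 23
  add 0.0.0.0/0 -> H2 at depth 0
  add 113.68.114.0/24 -> H1 at depth 24
  Q 139.252.3.118: descend 1 ; hops seen [H2] ; pick H2
  Q 230.137.0.1: descend 11100110100010010000000 ; hops seen [H2,H0] ; pick H0
  - 113.68.114.0/24 clear@24
  Q 230.137.0.0: descend 11100110100010010000000 ; hops seen [H2,H0] ; pick H0
  - 230.137.0.0/23 clear@23

== LOOKUPS ==
["H2","H0","H0"]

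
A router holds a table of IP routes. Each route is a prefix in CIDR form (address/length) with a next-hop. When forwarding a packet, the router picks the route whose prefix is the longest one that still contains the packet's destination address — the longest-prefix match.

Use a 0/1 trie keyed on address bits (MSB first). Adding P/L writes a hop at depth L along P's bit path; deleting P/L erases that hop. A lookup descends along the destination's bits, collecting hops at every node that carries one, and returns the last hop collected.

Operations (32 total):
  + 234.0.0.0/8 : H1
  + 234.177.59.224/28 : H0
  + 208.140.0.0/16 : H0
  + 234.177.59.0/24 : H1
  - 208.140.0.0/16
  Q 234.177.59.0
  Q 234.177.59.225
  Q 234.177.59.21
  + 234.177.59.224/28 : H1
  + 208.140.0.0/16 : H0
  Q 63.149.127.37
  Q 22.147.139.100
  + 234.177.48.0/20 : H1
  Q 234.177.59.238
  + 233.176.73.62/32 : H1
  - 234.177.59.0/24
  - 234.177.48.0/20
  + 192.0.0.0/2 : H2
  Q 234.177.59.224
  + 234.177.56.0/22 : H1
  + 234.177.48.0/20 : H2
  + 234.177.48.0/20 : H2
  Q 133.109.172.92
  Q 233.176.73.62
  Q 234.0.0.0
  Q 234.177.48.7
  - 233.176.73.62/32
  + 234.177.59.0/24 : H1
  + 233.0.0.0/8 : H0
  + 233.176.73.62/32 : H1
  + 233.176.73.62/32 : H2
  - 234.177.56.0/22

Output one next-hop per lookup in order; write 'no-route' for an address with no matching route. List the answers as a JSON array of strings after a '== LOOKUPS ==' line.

Process each operation:
  add 234.0.0.0/8 -> H1 at depth 8
  add 234.177.59.224/28 -> H0 at depth 28
  add 208.140.0.0/16 -> H0 at depth 16
  add 234.177.59.0/24 -> H1 at depth 24
  - 208.140.0.0/16 clear@16
  ? 234.177.59.0  path d0:-→d1:-→d2:-→d3:-→d4:-→d5:-→d6:-→d7:-→d8:H1→d9:-→d10:-→d11:-→d12:-→d13:-→d14:-→d15:-→d16:-→d17:-→d18:-→d19:-→d20:-→d21:-→d22:-→d23:-→d24:H1  best=H1
  ? 234.177.59.225  path d0:-→d1:-→d2:-→d3:-→d4:-→d5:-→d6:-→d7:-→d8:H1→d9:-→d10:-→d11:-→d12:-→d13:-→d14:-→d15:-→d16:-→d17:-→d18:-→d19:-→d20:-→d21:-→d22:-→d23:-→d24:H1→d25:-→d26:-→d27:-→d28:H0  best=H0
  ? 234.177.59.21  path d0:-→d1:-→d2:-→d3:-→d4:-→d5:-→d6:-→d7:-→d8:H1→d9:-→d10:-→d11:-→d12:-→d13:-→d14:-→d15:-→d16:-→d17:-→d18:-→d19:-→d20:-→d21:-→d22:-→d23:-→d24:H1  best=H1
  add 234.177.59.224/28 -> H1 at depth 28
  add 208.140.0.0/16 -> H0 at depth 16
  ? 63.149.127.37  path d0:-  best=no-route
  ? 22.147.139.100  path d0:-  best=no-route
  add 234.177.48.0/20 -> H1 at depth 20
  ? 234.177.59.238  path d0:-→d1:-→d2:-→d3:-→d4:-→d5:-→d6:-→d7:-→d8:H1→d9:-→d10:-→d11:-→d12:-→d13:-→d14:-→d15:-→d16:-→d17:-→d18:-→d19:-→d20:H1→d21:-→d22:-→d23:-→d24:H1→d25:-→d26:-→d27:-→d28:H1  best=H1
  add 233.176.73.62/32 -> H1 at depth 32
  - 234.177.59.0/24 clear@24
  - 234.177.48.0/20 clear@20
  add 192.0.0.0/2 -> H2 at depth 2
  ? 234.177.59.224  path d0:-→d1:-→d2:H2→d3:-→d4:-→d5:-→d6:-→d7:-→d8:H1→d9:-→d10:-→d11:-→d12:-→d13:-→d14:-→d15:-→d16:-→d17:-→d18:-→d19:-→d20:-→d21:-→d22:-→d23:-→d24:-→d25:-→d26:-→d27:-→d28:H1  best=H1
  add 234.177.56.0/22 -> H1 at depth 22
  add 234.177.48.0/20 -> H2 at depth 20
  add 234.177.48.0/20 -> H2 at depth 20
  ? 133.109.172.92  path d0:-→d1:-  best=no-route
  ? 233.176.73.62  path d0:-→d1:-→d2:H2→d3:-→d4:-→d5:-→d6:-→d7:-→d8:-→d9:-→d10:-→d11:-→d12:-→d13:-→d14:-→d15:-→d16:-→d17:-→d18:-→d19:-→d20:-→d21:-→d22:-→d23:-→d24:-→d25:-→d26:-→d27:-→d28:-→d29:-→d30:-→d31:-→d32:H1  best=H1
  ? 234.0.0.0  path d0:-→d1:-→d2:H2→d3:-→d4:-→d5:-→d6:-→d7:-→d8:H1  best=H1
  ? 234.177.48.7  path d0:-→d1:-→d2:H2→d3:-→d4:-→d5:-→d6:-→d7:-→d8:H1→d9:-→d10:-→d11:-→d12:-→d13:-→d14:-→d15:-→d16:-→d17:-→d18:-→d19:-→d20:H2  best=H2
  - 233.176.73.62/32 clear@32
  add 234.177.59.0/24 -> H1 at depth 24
  add 233.0.0.0/8 -> H0 at depth 8
  add 233.176.73.62/32 -> H1 at depth 32
  add 233.176.73.62/32 -> H2 at depth 32
  - 234.177.56.0/22 clear@22

== LOOKUPS ==
["H1","H0","H1","no-route","no-route","H1","H1","no-route","H1","H1","H2"]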